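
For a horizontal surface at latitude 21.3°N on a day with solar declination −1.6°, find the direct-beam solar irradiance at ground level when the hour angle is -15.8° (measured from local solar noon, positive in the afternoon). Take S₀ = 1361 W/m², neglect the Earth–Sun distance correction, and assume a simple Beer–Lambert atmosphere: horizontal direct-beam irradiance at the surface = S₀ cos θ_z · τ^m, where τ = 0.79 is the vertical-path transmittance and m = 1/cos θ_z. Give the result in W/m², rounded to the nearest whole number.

924 W/m²

With φ = 21.3°, δ = -1.6°, H = -15.80°: sin φ sin δ = -0.0101, cos φ cos δ cos H = 0.8961, so cos θ_z = 0.8860.
Air mass m = 1/cos θ_z = 1/0.8860 = 1.129; τ^m = 0.79^1.129 = 0.7663.
Surface direct beam = 1361 × 0.8860 × 0.7663 = 924.04 W/m².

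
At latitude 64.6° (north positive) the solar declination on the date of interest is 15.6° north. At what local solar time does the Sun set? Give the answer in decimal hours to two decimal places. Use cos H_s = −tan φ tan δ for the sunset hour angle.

cos H_s = −tan(64.6°) · tan(15.6°) = -0.5880, so H_s = arccos(-0.5880) = 126.02°.
Sunset is at 12 + H_s/15 = 12 + 8.401 = 20.401 h local solar time.

20.40 h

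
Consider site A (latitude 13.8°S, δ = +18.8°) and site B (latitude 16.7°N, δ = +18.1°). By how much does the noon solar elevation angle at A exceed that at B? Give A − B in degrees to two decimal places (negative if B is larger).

A: 90° − |-13.8 − (18.8)| = 57.40°.
B: 90° − |16.7 − (18.1)| = 88.60°.
A − B = 57.40 − 88.60 = -31.20°.

-31.20°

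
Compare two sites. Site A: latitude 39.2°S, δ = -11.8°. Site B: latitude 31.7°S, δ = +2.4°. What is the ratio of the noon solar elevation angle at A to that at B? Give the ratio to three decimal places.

A: 90° − |-39.2 − (-11.8)| = 62.60°.
B: 90° − |-31.7 − (2.4)| = 55.90°.
Ratio A/B = 62.6000 / 55.9000 = 1.1199.

1.120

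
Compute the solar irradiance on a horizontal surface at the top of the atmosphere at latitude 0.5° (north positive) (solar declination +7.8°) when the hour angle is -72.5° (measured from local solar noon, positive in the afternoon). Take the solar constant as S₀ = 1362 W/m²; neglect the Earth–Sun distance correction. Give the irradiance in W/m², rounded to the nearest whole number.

407 W/m²

cos θ_z = sin φ sin δ + cos φ cos δ cos H = (0.0087)(0.1357) + (1.0000)(0.9907)(0.3007) = 0.2991.
Top-of-atmosphere irradiance = S₀ cos θ_z = 1362 × 0.2991 = 407.37 W/m².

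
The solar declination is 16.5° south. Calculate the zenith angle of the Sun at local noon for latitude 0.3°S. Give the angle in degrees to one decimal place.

At local solar noon the hour angle is zero, so the zenith angle is |φ − δ| = |-0.3° − (-16.5°)| = 16.2°.

16.2°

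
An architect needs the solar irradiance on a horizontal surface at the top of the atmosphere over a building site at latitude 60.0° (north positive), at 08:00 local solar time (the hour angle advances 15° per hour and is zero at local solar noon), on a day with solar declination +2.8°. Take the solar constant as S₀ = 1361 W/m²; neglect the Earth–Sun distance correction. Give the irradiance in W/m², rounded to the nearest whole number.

397 W/m²

Hour angle H = 15° × (8 − 12) = -60.00°.
cos θ_z = sin φ sin δ + cos φ cos δ cos H = (0.8660)(0.0488) + (0.5000)(0.9988)(0.5000) = 0.2920.
Top-of-atmosphere irradiance = S₀ cos θ_z = 1361 × 0.2920 = 397.41 W/m².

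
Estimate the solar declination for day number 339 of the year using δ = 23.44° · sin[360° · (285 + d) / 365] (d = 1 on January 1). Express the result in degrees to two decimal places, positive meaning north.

360 × (285 + 339) / 365 = 615.452°; sin(615.452°) = -0.9679.
δ = 23.44 × -0.9679 = -22.688° ≈ -22.69°.

-22.69°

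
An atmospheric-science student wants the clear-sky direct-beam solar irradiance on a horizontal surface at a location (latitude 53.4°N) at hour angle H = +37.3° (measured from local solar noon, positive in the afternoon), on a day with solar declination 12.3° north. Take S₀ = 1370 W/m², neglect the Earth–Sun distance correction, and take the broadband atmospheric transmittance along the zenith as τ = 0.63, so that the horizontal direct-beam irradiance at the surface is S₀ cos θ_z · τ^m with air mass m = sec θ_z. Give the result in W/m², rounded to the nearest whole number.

420 W/m²

cos θ_z = sin φ sin δ + cos φ cos δ cos H = (0.8028)(0.2130) + (0.5962)(0.9770)(0.7955) = 0.6344.
Air mass m = 1/cos θ_z = 1/0.6344 = 1.576; τ^m = 0.63^1.576 = 0.4828.
Surface direct beam = 1370 × 0.6344 × 0.4828 = 419.61 W/m².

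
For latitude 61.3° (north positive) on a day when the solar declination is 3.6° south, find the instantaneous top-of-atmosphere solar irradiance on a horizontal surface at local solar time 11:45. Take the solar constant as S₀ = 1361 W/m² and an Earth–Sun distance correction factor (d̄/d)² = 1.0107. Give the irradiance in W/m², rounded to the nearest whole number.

582 W/m²

Hour angle H = 15° × (11.75 − 12) = -3.75°.
cos θ_z = sin φ sin δ + cos φ cos δ cos H = (0.8771)(-0.0628) + (0.4802)(0.9980)(0.9979) = 0.4232.
Top-of-atmosphere irradiance = S₀ (d̄/d)² cos θ_z = 1361 × 1.0107 × 0.4232 = 582.14 W/m².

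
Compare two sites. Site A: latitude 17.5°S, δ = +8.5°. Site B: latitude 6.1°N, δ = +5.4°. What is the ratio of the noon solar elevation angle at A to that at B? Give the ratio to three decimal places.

A: 90° − |-17.5 − (8.5)| = 64.00°.
B: 90° − |6.1 − (5.4)| = 89.30°.
Ratio A/B = 64.0000 / 89.3000 = 0.7167.

0.717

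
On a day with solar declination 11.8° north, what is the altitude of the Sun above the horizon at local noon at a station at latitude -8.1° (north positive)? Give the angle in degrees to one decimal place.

At local solar noon the hour angle is zero, so the elevation is 90° − |φ − δ| = 90° − |-8.1° − (11.8°)| = 90° − 19.9° = 70.1°.

70.1°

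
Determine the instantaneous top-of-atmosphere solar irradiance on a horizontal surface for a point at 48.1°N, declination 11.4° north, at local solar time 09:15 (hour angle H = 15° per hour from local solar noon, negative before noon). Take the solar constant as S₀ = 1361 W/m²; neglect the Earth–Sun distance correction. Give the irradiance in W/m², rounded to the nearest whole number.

870 W/m²

Hour angle H = 15° × (9.25 − 12) = -41.25°.
cos θ_z = sin(48.1°) sin(11.4°) + cos(48.1°) cos(11.4°) cos(-41.25°) = 0.1471 + 0.4922 = 0.6393.
Top-of-atmosphere irradiance = S₀ cos θ_z = 1361 × 0.6393 = 870.09 W/m².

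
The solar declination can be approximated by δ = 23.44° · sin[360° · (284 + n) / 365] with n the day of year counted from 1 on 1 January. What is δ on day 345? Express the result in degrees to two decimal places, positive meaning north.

-23.11°

360 × (284 + 345) / 365 = 620.384°; sin(620.384°) = -0.9859.
δ = 23.44 × -0.9859 = -23.109° ≈ -23.11°.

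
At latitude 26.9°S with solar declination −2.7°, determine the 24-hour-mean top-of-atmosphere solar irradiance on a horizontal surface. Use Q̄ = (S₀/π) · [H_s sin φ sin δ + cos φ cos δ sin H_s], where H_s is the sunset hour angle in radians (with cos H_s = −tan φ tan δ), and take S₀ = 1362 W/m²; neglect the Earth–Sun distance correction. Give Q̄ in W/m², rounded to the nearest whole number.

The sunset hour angle satisfies cos H_s = −tan φ tan δ = -0.0239, giving H_s = 91.37°. In radians, H_s = 1.5947.
H_s sin φ sin δ = 1.5947 × -0.4524 × -0.0471 = 0.0340.
cos φ cos δ sin H_s = 0.8918 × 0.9989 × 0.9997 = 0.8906.
Q̄ = (1362/π) × (0.0340 + 0.8906) = 433.54 × 0.9246 = 400.85 W/m².

401 W/m²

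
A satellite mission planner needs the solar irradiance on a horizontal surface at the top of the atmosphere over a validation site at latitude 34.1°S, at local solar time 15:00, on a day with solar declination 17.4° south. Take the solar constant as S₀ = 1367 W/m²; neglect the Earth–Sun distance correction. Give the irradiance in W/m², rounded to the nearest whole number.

993 W/m²

Hour angle H = 15° × (15 − 12) = 45.00°.
cos θ_z = sin φ sin δ + cos φ cos δ cos H = (-0.5606)(-0.2990) + (0.8281)(0.9542)(0.7071) = 0.7264.
Top-of-atmosphere irradiance = S₀ cos θ_z = 1367 × 0.7264 = 992.99 W/m².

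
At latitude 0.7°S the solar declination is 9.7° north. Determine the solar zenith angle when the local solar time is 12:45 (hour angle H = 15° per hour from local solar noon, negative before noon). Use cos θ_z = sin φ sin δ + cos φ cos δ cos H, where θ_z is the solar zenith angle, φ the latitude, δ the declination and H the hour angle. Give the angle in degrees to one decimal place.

15.3°

Hour angle H = 15° × (12.75 − 12) = 11.25°.
cos θ_z = sin φ sin δ + cos φ cos δ cos H = (-0.0122)(0.1685) + (0.9999)(0.9857)(0.9808) = 0.9646.
θ_z = arccos(0.9646) = 15.29°.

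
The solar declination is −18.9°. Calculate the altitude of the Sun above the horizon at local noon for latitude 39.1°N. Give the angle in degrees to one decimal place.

At local solar noon the hour angle is zero, so the elevation is 90° − |φ − δ| = 90° − |39.1° − (-18.9°)| = 90° − 58.0° = 32.0°.

32.0°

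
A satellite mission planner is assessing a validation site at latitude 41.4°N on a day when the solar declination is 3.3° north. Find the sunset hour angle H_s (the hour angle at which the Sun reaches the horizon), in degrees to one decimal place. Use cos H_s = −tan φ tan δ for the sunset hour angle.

92.9°

cos H_s = −tan(41.4°) · tan(3.3°) = -0.0508, so H_s = arccos(-0.0508) = 92.91°.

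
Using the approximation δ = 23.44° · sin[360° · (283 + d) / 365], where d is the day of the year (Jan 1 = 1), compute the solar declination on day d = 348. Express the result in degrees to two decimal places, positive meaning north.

360 × (283 + 348) / 365 = 622.356°; sin(622.356°) = -0.9911.
δ = 23.44 × -0.9911 = -23.231° ≈ -23.23°.

-23.23°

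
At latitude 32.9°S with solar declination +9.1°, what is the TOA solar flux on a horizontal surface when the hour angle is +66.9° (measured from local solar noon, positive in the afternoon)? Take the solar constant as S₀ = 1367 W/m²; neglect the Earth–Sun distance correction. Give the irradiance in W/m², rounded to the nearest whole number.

327 W/m²

cos θ_z = sin φ sin δ + cos φ cos δ cos H = (-0.5432)(0.1582) + (0.8396)(0.9874)(0.3923) = 0.2393.
Top-of-atmosphere irradiance = S₀ cos θ_z = 1367 × 0.2393 = 327.12 W/m².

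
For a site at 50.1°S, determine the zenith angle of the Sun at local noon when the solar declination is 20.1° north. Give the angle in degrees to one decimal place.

70.2°

At local solar noon the hour angle is zero, so the zenith angle is |φ − δ| = |-50.1° − (20.1°)| = 70.2°.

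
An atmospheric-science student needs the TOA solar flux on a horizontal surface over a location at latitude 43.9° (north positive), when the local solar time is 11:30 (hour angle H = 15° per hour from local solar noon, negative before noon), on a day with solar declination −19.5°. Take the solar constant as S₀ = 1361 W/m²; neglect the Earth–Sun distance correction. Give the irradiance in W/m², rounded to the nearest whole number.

601 W/m²

Hour angle H = 15° × (11.5 − 12) = -7.50°.
cos θ_z = sin(43.9°) sin(-19.5°) + cos(43.9°) cos(-19.5°) cos(-7.50°) = -0.2315 + 0.6734 = 0.4419.
Top-of-atmosphere irradiance = S₀ cos θ_z = 1361 × 0.4419 = 601.43 W/m².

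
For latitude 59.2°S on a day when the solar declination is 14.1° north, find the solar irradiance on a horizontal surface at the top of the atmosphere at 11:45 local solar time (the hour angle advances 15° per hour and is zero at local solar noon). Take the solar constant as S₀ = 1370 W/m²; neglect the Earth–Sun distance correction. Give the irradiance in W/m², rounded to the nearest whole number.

392 W/m²

Hour angle H = 15° × (11.75 − 12) = -3.75°.
cos θ_z = sin(-59.2°) sin(14.1°) + cos(-59.2°) cos(14.1°) cos(-3.75°) = -0.2093 + 0.4956 = 0.2863.
Top-of-atmosphere irradiance = S₀ cos θ_z = 1370 × 0.2863 = 392.23 W/m².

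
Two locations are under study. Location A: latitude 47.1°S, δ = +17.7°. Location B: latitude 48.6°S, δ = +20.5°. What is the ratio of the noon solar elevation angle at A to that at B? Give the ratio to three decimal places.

A: 90° − |-47.1 − (17.7)| = 25.20°.
B: 90° − |-48.6 − (20.5)| = 20.90°.
Ratio A/B = 25.2000 / 20.9000 = 1.2057.

1.206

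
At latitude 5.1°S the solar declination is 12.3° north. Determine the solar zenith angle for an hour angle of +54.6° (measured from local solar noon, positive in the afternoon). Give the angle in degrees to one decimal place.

57.0°

cos θ_z = sin(-5.1°) sin(12.3°) + cos(-5.1°) cos(12.3°) cos(54.60°) = -0.0189 + 0.5637 = 0.5448.
θ_z = arccos(0.5448) = 56.99°.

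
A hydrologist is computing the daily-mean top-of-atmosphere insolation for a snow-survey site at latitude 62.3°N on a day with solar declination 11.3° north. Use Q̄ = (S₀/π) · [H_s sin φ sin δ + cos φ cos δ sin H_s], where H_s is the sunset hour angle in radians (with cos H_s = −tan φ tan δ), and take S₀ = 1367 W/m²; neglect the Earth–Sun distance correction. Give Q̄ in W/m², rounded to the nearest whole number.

The sunset hour angle satisfies cos H_s = −tan φ tan δ = -0.3806, giving H_s = 112.37°. In radians, H_s = 1.9612.
H_s sin φ sin δ = 1.9612 × 0.8854 × 0.1959 = 0.3402.
cos φ cos δ sin H_s = 0.4648 × 0.9806 × 0.9248 = 0.4215.
Q̄ = (1367/π) × (0.3402 + 0.4215) = 435.13 × 0.7617 = 331.44 W/m².

331 W/m²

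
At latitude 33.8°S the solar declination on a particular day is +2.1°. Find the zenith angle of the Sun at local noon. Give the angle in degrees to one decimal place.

35.9°

At local solar noon the hour angle is zero, so the zenith angle is |φ − δ| = |-33.8° − (2.1°)| = 35.9°.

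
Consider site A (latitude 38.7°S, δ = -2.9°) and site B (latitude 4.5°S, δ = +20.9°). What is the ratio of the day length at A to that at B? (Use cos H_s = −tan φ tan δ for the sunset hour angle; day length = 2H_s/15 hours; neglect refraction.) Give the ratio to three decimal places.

1.046

A: H_s = arccos(−tan -38.7° · tan -2.9°) = 92.33°, so 2H_s/15 = 12.3107 h.
B: H_s = arccos(−tan -4.5° · tan 20.9°) = 88.28°, so 2H_s/15 = 11.7707 h.
Ratio A/B = 12.3107 / 11.7707 = 1.0459.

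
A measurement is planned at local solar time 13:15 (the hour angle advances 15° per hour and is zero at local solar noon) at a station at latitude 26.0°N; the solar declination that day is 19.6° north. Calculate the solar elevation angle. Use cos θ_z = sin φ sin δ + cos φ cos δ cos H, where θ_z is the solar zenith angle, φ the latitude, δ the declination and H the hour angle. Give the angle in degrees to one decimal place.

Hour angle H = 15° × (13.25 − 12) = 18.75°.
cos θ_z = sin(26.0°) sin(19.6°) + cos(26.0°) cos(19.6°) cos(18.75°) = 0.1471 + 0.8018 = 0.9489.
θ_z = arccos(0.9489) = 18.40°, so the elevation is 90° − 18.40° = 71.60°.

71.6°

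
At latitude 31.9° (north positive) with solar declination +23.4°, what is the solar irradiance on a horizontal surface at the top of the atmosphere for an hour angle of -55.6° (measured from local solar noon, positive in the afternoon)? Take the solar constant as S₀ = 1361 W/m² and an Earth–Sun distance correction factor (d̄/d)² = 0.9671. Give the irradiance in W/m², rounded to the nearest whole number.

856 W/m²

With φ = 31.9°, δ = 23.4°, H = -55.60°: sin φ sin δ = 0.2099, cos φ cos δ cos H = 0.4402, so cos θ_z = 0.6501.
Top-of-atmosphere irradiance = S₀ (d̄/d)² cos θ_z = 1361 × 0.9671 × 0.6501 = 855.68 W/m².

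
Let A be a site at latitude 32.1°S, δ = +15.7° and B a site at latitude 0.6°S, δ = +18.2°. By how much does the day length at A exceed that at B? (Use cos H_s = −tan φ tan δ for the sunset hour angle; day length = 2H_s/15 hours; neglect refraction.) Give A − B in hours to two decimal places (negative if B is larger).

A: H_s = arccos(−tan -32.1° · tan 15.7°) = 79.84°, so 2H_s/15 = 10.6453 h.
B: H_s = arccos(−tan -0.6° · tan 18.2°) = 89.80°, so 2H_s/15 = 11.9733 h.
A − B = 10.6453 − 11.9733 = -1.3280 h.

-1.33 h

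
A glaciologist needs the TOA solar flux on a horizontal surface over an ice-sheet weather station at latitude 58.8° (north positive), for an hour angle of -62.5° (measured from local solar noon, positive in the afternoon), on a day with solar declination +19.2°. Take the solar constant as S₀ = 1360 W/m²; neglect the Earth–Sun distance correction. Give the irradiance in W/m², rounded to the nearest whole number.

With φ = 58.8°, δ = 19.2°, H = -62.50°: sin φ sin δ = 0.2813, cos φ cos δ cos H = 0.2259, so cos θ_z = 0.5072.
Top-of-atmosphere irradiance = S₀ cos θ_z = 1360 × 0.5072 = 689.79 W/m².

690 W/m²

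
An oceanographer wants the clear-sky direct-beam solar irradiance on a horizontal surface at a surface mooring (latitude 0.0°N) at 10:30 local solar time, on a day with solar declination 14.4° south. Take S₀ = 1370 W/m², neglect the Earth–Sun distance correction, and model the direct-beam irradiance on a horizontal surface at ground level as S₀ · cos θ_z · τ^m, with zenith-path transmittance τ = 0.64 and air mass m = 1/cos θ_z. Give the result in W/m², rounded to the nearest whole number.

745 W/m²

Hour angle H = 15° × (10.5 − 12) = -22.50°.
cos θ_z = sin φ sin δ + cos φ cos δ cos H = (0.0000)(-0.2487) + (1.0000)(0.9686)(0.9239) = 0.8949.
Air mass m = 1/cos θ_z = 1/0.8949 = 1.117; τ^m = 0.64^1.117 = 0.6074.
Surface direct beam = 1370 × 0.8949 × 0.6074 = 744.68 W/m².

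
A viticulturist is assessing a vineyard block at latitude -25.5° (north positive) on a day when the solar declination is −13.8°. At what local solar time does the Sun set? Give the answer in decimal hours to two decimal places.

18.45 h

The sunset hour angle satisfies cos H_s = −tan φ tan δ = -0.1172, giving H_s = 96.73°.
Sunset is at 12 + H_s/15 = 12 + 6.449 = 18.449 h local solar time.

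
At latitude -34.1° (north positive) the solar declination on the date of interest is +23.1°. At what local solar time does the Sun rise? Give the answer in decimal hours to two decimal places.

7.12 h

−tan φ tan δ = −(-0.6771)(0.4265) = 0.2888; H_s = arccos(0.2888) = 73.21°.
Sunrise is at 12 − H_s/15 = 12 − 4.881 = 7.119 h local solar time.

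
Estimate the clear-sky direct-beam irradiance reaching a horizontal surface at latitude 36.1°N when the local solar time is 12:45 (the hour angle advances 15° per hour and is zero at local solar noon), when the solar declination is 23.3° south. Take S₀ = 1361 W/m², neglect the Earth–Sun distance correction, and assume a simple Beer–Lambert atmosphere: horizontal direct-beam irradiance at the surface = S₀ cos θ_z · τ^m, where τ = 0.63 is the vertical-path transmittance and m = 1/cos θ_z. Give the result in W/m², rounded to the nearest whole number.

265 W/m²

Hour angle H = 15° × (12.75 − 12) = 11.25°.
cos θ_z = sin φ sin δ + cos φ cos δ cos H = (0.5892)(-0.3955) + (0.8080)(0.9184)(0.9808) = 0.4948.
Air mass m = 1/cos θ_z = 1/0.4948 = 2.021; τ^m = 0.63^2.021 = 0.3931.
Surface direct beam = 1361 × 0.4948 × 0.3931 = 264.72 W/m².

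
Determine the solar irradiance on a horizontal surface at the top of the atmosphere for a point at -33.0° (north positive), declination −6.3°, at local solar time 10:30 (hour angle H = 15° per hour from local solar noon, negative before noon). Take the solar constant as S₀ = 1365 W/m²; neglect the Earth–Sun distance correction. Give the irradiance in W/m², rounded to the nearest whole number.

Hour angle H = 15° × (10.5 − 12) = -22.50°.
cos θ_z = sin φ sin δ + cos φ cos δ cos H = (-0.5446)(-0.1097) + (0.8387)(0.9940)(0.9239) = 0.8300.
Top-of-atmosphere irradiance = S₀ cos θ_z = 1365 × 0.8300 = 1132.95 W/m².

1133 W/m²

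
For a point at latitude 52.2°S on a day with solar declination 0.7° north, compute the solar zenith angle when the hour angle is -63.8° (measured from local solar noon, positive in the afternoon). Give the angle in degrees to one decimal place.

cos θ_z = sin φ sin δ + cos φ cos δ cos H = (-0.7902)(0.0122) + (0.6129)(0.9999)(0.4415) = 0.2609.
θ_z = arccos(0.2609) = 74.88°.

74.9°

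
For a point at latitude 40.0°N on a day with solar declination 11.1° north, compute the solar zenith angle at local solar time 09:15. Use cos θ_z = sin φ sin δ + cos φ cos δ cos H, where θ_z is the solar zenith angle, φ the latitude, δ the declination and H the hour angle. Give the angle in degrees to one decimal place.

Hour angle H = 15° × (9.25 − 12) = -41.25°.
cos θ_z = sin φ sin δ + cos φ cos δ cos H = (0.6428)(0.1925) + (0.7660)(0.9813)(0.7518) = 0.6888.
θ_z = arccos(0.6888) = 46.46°.

46.5°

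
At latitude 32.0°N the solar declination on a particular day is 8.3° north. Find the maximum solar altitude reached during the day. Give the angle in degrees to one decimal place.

66.3°

At local solar noon the hour angle is zero, so the elevation is 90° − |φ − δ| = 90° − |32.0° − (8.3°)| = 90° − 23.7° = 66.3°.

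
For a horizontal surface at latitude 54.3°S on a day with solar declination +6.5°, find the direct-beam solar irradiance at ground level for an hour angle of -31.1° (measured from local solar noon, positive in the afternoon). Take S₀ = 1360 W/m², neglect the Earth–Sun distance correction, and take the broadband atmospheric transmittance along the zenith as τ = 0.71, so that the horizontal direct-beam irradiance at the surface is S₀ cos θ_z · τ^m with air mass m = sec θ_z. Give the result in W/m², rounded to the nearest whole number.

cos θ_z = sin(-54.3°) sin(6.5°) + cos(-54.3°) cos(6.5°) cos(-31.10°) = -0.0919 + 0.4965 = 0.4046.
Air mass m = 1/cos θ_z = 1/0.4046 = 2.472; τ^m = 0.71^2.472 = 0.4289.
Surface direct beam = 1360 × 0.4046 × 0.4289 = 236.00 W/m².

236 W/m²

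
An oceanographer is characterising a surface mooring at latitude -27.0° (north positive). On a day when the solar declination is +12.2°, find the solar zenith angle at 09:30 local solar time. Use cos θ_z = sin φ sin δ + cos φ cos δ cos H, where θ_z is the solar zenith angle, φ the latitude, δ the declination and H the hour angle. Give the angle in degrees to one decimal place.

Hour angle H = 15° × (9.5 − 12) = -37.50°.
cos θ_z = sin φ sin δ + cos φ cos δ cos H = (-0.4540)(0.2113) + (0.8910)(0.9774)(0.7934) = 0.5950.
θ_z = arccos(0.5950) = 53.49°.

53.5°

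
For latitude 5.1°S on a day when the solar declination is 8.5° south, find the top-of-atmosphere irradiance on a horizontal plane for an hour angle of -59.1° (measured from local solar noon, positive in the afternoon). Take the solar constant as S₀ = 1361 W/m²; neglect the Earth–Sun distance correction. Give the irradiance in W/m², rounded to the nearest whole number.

With φ = -5.1°, δ = -8.5°, H = -59.10°: sin φ sin δ = 0.0131, cos φ cos δ cos H = 0.5059, so cos θ_z = 0.5190.
Top-of-atmosphere irradiance = S₀ cos θ_z = 1361 × 0.5190 = 706.36 W/m².

706 W/m²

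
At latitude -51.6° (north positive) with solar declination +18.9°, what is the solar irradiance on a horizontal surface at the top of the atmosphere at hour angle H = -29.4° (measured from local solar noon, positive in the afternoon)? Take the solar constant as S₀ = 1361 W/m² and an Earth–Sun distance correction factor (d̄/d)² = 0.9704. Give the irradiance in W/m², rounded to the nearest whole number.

341 W/m²

With φ = -51.6°, δ = 18.9°, H = -29.40°: sin φ sin δ = -0.2539, cos φ cos δ cos H = 0.5120, so cos θ_z = 0.2581.
Top-of-atmosphere irradiance = S₀ (d̄/d)² cos θ_z = 1361 × 0.9704 × 0.2581 = 340.88 W/m².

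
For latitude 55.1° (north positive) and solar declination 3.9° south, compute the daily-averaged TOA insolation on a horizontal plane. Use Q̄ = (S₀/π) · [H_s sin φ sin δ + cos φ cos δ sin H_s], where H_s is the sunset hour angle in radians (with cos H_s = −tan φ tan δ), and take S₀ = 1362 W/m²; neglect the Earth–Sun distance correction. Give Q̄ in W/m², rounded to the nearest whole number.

−tan φ tan δ = −(1.4335)(-0.0682) = 0.0978; H_s = arccos(0.0978) = 84.39°. In radians, H_s = 1.4729.
H_s sin φ sin δ = 1.4729 × 0.8202 × -0.0680 = -0.0821.
cos φ cos δ sin H_s = 0.5721 × 0.9977 × 0.9952 = 0.5680.
Q̄ = (1362/π) × (-0.0821 + 0.5680) = 433.54 × 0.4859 = 210.66 W/m².

211 W/m²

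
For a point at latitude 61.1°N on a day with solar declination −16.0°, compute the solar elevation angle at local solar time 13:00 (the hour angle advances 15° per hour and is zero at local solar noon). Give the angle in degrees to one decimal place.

12.0°

Hour angle H = 15° × (13 − 12) = 15.00°.
cos θ_z = sin(61.1°) sin(-16.0°) + cos(61.1°) cos(-16.0°) cos(15.00°) = -0.2413 + 0.4487 = 0.2074.
θ_z = arccos(0.2074) = 78.03°, so the elevation is 90° − 78.03° = 11.97°.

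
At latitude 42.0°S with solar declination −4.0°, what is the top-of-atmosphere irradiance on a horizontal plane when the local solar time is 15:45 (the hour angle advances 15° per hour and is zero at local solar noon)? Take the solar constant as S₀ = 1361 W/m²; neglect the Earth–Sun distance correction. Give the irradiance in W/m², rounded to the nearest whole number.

Hour angle H = 15° × (15.75 − 12) = 56.25°.
cos θ_z = sin(-42.0°) sin(-4.0°) + cos(-42.0°) cos(-4.0°) cos(56.25°) = 0.0467 + 0.4119 = 0.4586.
Top-of-atmosphere irradiance = S₀ cos θ_z = 1361 × 0.4586 = 624.15 W/m².

624 W/m²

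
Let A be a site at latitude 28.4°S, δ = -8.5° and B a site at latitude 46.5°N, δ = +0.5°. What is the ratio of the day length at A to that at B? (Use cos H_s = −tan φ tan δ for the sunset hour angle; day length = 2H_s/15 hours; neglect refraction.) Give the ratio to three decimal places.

1.045

A: H_s = arccos(−tan -28.4° · tan -8.5°) = 94.64°, so 2H_s/15 = 12.6187 h.
B: H_s = arccos(−tan 46.5° · tan 0.5°) = 90.53°, so 2H_s/15 = 12.0707 h.
Ratio A/B = 12.6187 / 12.0707 = 1.0454.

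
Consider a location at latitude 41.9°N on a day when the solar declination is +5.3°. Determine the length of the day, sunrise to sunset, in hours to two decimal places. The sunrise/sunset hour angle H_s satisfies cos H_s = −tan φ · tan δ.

−tan φ tan δ = −(0.8972)(0.0928) = -0.0833; H_s = arccos(-0.0833) = 94.78°.
Day length = 2 H_s / 15° h⁻¹ = 189.56° / 15 = 12.637 h.

12.64 hours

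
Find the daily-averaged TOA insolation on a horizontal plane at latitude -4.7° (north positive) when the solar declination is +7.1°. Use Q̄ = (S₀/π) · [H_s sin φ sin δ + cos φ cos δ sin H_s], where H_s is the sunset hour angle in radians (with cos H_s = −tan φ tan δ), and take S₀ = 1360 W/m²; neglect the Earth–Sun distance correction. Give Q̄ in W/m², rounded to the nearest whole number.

The sunset hour angle satisfies cos H_s = −tan φ tan δ = 0.0102, giving H_s = 89.42°. In radians, H_s = 1.5607.
H_s sin φ sin δ = 1.5607 × -0.0819 × 0.1236 = -0.0158.
cos φ cos δ sin H_s = 0.9966 × 0.9923 × 0.9999 = 0.9888.
Q̄ = (1360/π) × (-0.0158 + 0.9888) = 432.90 × 0.9730 = 421.21 W/m².

421 W/m²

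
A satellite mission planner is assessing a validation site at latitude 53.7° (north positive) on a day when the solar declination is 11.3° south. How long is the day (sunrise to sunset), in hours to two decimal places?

9.90 hours

cos H_s = −tan(53.7°) · tan(-11.3°) = 0.2720, so H_s = arccos(0.2720) = 74.22°.
Day length = 2 H_s / 15° h⁻¹ = 148.44° / 15 = 9.896 h.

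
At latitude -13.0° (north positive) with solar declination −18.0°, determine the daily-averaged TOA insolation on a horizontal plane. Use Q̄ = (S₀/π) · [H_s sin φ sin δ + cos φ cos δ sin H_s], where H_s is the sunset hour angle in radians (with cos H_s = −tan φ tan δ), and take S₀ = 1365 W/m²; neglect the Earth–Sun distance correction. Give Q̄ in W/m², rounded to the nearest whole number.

451 W/m²

cos H_s = −tan(-13.0°) · tan(-18.0°) = -0.0750, so H_s = arccos(-0.0750) = 94.30°. In radians, H_s = 1.6458.
H_s sin φ sin δ = 1.6458 × -0.2250 × -0.3090 = 0.1144.
cos φ cos δ sin H_s = 0.9744 × 0.9511 × 0.9972 = 0.9242.
Q̄ = (1365/π) × (0.1144 + 0.9242) = 434.49 × 1.0386 = 451.26 W/m².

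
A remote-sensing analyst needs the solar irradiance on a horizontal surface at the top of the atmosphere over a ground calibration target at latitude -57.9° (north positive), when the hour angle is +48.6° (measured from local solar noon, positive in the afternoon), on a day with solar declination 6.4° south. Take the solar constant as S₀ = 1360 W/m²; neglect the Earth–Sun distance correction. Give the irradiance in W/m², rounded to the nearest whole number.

603 W/m²

cos θ_z = sin φ sin δ + cos φ cos δ cos H = (-0.8471)(-0.1115) + (0.5314)(0.9938)(0.6613) = 0.4437.
Top-of-atmosphere irradiance = S₀ cos θ_z = 1360 × 0.4437 = 603.43 W/m².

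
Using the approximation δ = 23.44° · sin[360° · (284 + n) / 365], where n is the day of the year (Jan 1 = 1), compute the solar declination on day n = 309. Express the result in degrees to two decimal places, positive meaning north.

360 × (284 + 309) / 365 = 584.877°; sin(584.877°) = -0.7056.
δ = 23.44 × -0.7056 = -16.539° ≈ -16.54°.

-16.54°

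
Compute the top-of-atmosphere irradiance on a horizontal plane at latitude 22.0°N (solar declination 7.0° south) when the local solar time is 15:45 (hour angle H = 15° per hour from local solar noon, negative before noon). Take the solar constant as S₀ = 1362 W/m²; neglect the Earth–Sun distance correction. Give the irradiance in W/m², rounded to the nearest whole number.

Hour angle H = 15° × (15.75 − 12) = 56.25°.
With φ = 22.0°, δ = -7.0°, H = 56.25°: sin φ sin δ = -0.0457, cos φ cos δ cos H = 0.5113, so cos θ_z = 0.4656.
Top-of-atmosphere irradiance = S₀ cos θ_z = 1362 × 0.4656 = 634.15 W/m².

634 W/m²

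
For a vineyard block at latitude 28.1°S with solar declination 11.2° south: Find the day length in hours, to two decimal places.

12.81 hours

The sunset hour angle satisfies cos H_s = −tan φ tan δ = -0.1057, giving H_s = 96.07°.
Day length = 2 H_s / 15° h⁻¹ = 192.14° / 15 = 12.809 h.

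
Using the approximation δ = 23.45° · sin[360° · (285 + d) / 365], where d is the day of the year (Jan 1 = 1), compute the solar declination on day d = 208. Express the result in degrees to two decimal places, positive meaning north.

360 × (285 + 208) / 365 = 486.247°; sin(486.247°) = 0.8065.
δ = 23.45 × 0.8065 = 18.912° ≈ +18.91°.

+18.91°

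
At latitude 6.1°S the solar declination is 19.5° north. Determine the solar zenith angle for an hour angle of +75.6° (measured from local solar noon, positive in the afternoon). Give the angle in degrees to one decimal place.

78.6°

With φ = -6.1°, δ = 19.5°, H = 75.60°: sin φ sin δ = -0.0355, cos φ cos δ cos H = 0.2331, so cos θ_z = 0.1976.
θ_z = arccos(0.1976) = 78.60°.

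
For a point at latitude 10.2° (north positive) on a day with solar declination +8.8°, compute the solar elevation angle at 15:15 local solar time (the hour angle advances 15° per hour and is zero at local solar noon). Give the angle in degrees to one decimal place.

41.9°

Hour angle H = 15° × (15.25 − 12) = 48.75°.
With φ = 10.2°, δ = 8.8°, H = 48.75°: sin φ sin δ = 0.0271, cos φ cos δ cos H = 0.6413, so cos θ_z = 0.6684.
θ_z = arccos(0.6684) = 48.06°, so the elevation is 90° − 48.06° = 41.94°.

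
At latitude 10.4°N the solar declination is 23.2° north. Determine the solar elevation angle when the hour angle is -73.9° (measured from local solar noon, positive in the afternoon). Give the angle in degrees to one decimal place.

18.8°

cos θ_z = sin φ sin δ + cos φ cos δ cos H = (0.1805)(0.3939) + (0.9836)(0.9191)(0.2773) = 0.3218.
θ_z = arccos(0.3218) = 71.23°, so the elevation is 90° − 71.23° = 18.77°.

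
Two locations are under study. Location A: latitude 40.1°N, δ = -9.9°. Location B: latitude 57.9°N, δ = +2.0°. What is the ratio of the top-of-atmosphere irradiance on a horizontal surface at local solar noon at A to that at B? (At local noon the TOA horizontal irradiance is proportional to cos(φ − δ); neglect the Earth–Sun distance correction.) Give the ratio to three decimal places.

A: cos θ_z = cos(40.1° − (-9.9°)) = 0.6428.
B: cos θ_z = cos(57.9° − (2.0°)) = 0.5606.
Ratio A/B = 0.6428 / 0.5606 = 1.1466.

1.147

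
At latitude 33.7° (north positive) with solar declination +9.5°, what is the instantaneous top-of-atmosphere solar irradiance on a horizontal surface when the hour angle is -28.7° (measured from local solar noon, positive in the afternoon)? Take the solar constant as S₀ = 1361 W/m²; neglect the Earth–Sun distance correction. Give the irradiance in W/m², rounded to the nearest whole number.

1104 W/m²

cos θ_z = sin φ sin δ + cos φ cos δ cos H = (0.5548)(0.1650) + (0.8320)(0.9863)(0.8771) = 0.8113.
Top-of-atmosphere irradiance = S₀ cos θ_z = 1361 × 0.8113 = 1104.18 W/m².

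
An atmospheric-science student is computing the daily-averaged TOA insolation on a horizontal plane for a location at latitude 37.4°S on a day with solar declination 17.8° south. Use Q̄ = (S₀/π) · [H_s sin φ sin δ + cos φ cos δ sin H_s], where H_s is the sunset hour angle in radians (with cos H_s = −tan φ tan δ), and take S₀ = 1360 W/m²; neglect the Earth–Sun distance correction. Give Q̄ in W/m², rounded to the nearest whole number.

464 W/m²

−tan φ tan δ = −(-0.7646)(-0.3211) = -0.2455; H_s = arccos(-0.2455) = 104.21°. In radians, H_s = 1.8188.
H_s sin φ sin δ = 1.8188 × -0.6074 × -0.3057 = 0.3377.
cos φ cos δ sin H_s = 0.7944 × 0.9521 × 0.9694 = 0.7332.
Q̄ = (1360/π) × (0.3377 + 0.7332) = 432.90 × 1.0709 = 463.59 W/m².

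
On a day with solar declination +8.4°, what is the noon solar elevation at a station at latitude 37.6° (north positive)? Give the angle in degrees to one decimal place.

60.8°

At local solar noon the hour angle is zero, so the elevation is 90° − |φ − δ| = 90° − |37.6° − (8.4°)| = 90° − 29.2° = 60.8°.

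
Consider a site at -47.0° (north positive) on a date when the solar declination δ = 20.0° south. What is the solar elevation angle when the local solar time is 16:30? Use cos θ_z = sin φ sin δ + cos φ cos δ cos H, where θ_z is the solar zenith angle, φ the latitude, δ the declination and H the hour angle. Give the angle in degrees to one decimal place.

Hour angle H = 15° × (16.5 − 12) = 67.50°.
cos θ_z = sin φ sin δ + cos φ cos δ cos H = (-0.7314)(-0.3420) + (0.6820)(0.9397)(0.3827) = 0.4954.
θ_z = arccos(0.4954) = 60.30°, so the elevation is 90° − 60.30° = 29.70°.

29.7°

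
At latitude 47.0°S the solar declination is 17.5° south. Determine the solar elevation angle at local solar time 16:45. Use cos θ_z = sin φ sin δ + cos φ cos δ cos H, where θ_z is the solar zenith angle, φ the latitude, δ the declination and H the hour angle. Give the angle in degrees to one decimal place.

25.4°

Hour angle H = 15° × (16.75 − 12) = 71.25°.
cos θ_z = sin φ sin δ + cos φ cos δ cos H = (-0.7314)(-0.3007) + (0.6820)(0.9537)(0.3214) = 0.4290.
θ_z = arccos(0.4290) = 64.60°, so the elevation is 90° − 64.60° = 25.40°.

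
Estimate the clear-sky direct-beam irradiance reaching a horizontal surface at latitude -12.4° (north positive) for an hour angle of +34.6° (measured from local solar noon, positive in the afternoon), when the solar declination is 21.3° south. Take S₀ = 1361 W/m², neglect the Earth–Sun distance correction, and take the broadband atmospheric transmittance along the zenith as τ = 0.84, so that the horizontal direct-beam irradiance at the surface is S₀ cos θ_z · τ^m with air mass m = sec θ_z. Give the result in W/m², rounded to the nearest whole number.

With φ = -12.4°, δ = -21.3°, H = 34.60°: sin φ sin δ = 0.0780, cos φ cos δ cos H = 0.7490, so cos θ_z = 0.8270.
Air mass m = 1/cos θ_z = 1/0.8270 = 1.209; τ^m = 0.84^1.209 = 0.8099.
Surface direct beam = 1361 × 0.8270 × 0.8099 = 911.58 W/m².

912 W/m²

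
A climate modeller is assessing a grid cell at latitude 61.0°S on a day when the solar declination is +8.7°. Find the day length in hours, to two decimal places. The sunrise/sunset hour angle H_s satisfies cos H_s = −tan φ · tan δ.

9.86 hours

cos H_s = −tan(-61.0°) · tan(8.7°) = 0.2761, so H_s = arccos(0.2761) = 73.97°.
Day length = 2 H_s / 15° h⁻¹ = 147.94° / 15 = 9.863 h.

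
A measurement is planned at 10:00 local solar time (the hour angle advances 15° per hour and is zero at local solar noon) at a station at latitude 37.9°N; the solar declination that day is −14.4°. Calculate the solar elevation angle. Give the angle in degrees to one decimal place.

30.6°

Hour angle H = 15° × (10 − 12) = -30.00°.
cos θ_z = sin(37.9°) sin(-14.4°) + cos(37.9°) cos(-14.4°) cos(-30.00°) = -0.1528 + 0.6619 = 0.5091.
θ_z = arccos(0.5091) = 59.40°, so the elevation is 90° − 59.40° = 30.60°.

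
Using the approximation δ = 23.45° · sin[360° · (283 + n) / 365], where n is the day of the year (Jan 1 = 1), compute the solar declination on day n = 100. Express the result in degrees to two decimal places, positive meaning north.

360 × (283 + 100) / 365 = 377.753°; sin(377.753°) = 0.3049.
δ = 23.45 × 0.3049 = 7.150° ≈ +7.15°.

+7.15°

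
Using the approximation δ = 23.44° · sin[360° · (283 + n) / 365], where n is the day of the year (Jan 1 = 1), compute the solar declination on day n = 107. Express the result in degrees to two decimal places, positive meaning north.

+9.78°

360 × (283 + 107) / 365 = 384.658°; sin(384.658°) = 0.4172.
δ = 23.44 × 0.4172 = 9.779° ≈ +9.78°.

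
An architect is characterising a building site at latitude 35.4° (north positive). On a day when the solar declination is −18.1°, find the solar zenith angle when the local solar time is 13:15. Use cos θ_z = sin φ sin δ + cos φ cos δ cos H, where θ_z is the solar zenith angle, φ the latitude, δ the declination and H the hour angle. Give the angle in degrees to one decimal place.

Hour angle H = 15° × (13.25 − 12) = 18.75°.
With φ = 35.4°, δ = -18.1°, H = 18.75°: sin φ sin δ = -0.1800, cos φ cos δ cos H = 0.7337, so cos θ_z = 0.5537.
θ_z = arccos(0.5537) = 56.38°.

56.4°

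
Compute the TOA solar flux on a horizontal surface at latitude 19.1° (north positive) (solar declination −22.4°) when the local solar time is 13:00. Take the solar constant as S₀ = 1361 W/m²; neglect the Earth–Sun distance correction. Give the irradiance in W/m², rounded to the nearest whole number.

Hour angle H = 15° × (13 − 12) = 15.00°.
cos θ_z = sin φ sin δ + cos φ cos δ cos H = (0.3272)(-0.3811) + (0.9449)(0.9245)(0.9659) = 0.7191.
Top-of-atmosphere irradiance = S₀ cos θ_z = 1361 × 0.7191 = 978.70 W/m².

979 W/m²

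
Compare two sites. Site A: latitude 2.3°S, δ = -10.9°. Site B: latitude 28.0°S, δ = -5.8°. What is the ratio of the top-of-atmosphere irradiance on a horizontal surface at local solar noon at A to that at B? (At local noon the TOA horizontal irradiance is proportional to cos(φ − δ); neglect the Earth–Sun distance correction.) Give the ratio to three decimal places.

1.068

A: cos θ_z = cos(-2.3° − (-10.9°)) = 0.9888.
B: cos θ_z = cos(-28.0° − (-5.8°)) = 0.9259.
Ratio A/B = 0.9888 / 0.9259 = 1.0679.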